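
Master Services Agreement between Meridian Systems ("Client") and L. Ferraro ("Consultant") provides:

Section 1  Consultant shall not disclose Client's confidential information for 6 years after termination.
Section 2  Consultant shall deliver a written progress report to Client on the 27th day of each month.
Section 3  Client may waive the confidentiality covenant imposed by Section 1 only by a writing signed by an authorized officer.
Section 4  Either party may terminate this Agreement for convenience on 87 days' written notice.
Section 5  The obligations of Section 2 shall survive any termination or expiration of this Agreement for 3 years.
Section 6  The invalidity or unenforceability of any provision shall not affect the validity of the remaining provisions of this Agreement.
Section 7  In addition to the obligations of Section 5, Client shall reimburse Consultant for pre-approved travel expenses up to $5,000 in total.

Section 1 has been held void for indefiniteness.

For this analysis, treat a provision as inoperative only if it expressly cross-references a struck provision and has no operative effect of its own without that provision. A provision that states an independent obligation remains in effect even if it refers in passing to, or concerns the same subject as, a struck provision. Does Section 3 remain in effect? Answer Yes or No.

Section 1 is struck. Section 3 operates only by reference to Section 1, so it falls with Section 1. Section 6 is a severability clause and preserves every provision that can still be given independent effect. Section 2, Section 4, Section 5, Section 6, and Section 7 remain in effect. Section 3 is among the inoperative provisions, so the answer is no.

No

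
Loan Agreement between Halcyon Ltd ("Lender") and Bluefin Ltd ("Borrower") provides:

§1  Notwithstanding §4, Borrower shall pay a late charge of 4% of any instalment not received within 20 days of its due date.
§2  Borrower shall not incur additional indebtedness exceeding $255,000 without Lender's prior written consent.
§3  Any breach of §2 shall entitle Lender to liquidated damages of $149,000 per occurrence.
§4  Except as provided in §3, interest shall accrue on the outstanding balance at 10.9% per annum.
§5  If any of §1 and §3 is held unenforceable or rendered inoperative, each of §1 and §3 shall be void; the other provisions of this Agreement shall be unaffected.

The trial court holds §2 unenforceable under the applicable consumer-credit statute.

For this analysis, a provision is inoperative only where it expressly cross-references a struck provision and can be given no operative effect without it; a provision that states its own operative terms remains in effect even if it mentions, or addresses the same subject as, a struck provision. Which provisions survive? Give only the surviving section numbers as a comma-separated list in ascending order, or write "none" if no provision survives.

4, 5

§2 is struck. The whole of §3 is the liquidated-damages amount, defined by reference to §2, so §3 cannot stand once §2 is removed. §4 mentions §3 but its own obligation stands independently of §3, so §4 is not affected. §5 declares §1 and §3 mutually dependent; since one of them has fallen, all of them are of no effect. That brings down §1 as well. The remainder continues in force under §5. That leaves §4 and §5 in effect.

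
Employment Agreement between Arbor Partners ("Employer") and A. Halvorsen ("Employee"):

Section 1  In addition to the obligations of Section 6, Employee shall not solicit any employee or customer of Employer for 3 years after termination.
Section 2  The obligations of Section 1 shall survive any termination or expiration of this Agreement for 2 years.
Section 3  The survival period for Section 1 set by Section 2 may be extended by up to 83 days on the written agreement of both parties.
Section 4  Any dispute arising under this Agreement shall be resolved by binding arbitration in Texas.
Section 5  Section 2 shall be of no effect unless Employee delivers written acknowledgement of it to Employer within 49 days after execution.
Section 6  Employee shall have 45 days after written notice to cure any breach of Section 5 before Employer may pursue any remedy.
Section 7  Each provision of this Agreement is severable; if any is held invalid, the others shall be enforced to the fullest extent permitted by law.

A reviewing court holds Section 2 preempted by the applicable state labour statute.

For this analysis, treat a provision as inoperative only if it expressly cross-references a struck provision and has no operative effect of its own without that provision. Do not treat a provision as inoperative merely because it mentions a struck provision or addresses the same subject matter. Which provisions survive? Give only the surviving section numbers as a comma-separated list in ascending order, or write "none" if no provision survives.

1, 4, 7

Section 2 is struck. The whole of Section 3 is the extension of the survival period for Section 1, defined by reference to Section 2, so Section 3 cannot stand once Section 2 is removed. The only function of Section 5 is the acknowledgement condition for Section 2, so it cannot stand once Section 2 is removed. Section 6 operates only by reference to Section 5, so it falls with Section 5. Section 1 mentions Section 6 but its own obligation stands independently of Section 6, so Section 1 is not affected. Section 7 is a severability clause and preserves every provision that can still be given independent effect. That leaves Section 1, Section 4, and Section 7 in effect.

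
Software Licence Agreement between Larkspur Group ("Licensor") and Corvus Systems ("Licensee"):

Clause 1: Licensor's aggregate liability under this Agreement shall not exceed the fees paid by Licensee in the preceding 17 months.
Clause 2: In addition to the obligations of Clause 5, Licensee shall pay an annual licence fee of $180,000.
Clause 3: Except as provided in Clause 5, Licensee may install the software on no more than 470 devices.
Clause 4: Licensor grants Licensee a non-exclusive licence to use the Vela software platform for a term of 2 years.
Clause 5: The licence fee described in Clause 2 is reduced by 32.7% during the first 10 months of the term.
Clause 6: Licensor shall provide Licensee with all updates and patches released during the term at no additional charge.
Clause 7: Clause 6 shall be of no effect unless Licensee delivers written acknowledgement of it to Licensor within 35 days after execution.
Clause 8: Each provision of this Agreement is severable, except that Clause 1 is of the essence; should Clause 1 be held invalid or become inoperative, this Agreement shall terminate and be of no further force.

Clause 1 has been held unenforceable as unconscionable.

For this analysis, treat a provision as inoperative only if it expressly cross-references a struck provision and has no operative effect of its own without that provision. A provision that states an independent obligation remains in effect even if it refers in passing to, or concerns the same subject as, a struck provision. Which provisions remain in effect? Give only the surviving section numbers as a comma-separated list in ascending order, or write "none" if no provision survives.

none

Clause 1 is struck. No other provision's operative terms depend on Clause 1. Clause 8 makes Clause 1 an essential term, and Clause 1 is the provision held invalid; under Clause 8, the entire Agreement is therefore void. No provision of the Agreement survives.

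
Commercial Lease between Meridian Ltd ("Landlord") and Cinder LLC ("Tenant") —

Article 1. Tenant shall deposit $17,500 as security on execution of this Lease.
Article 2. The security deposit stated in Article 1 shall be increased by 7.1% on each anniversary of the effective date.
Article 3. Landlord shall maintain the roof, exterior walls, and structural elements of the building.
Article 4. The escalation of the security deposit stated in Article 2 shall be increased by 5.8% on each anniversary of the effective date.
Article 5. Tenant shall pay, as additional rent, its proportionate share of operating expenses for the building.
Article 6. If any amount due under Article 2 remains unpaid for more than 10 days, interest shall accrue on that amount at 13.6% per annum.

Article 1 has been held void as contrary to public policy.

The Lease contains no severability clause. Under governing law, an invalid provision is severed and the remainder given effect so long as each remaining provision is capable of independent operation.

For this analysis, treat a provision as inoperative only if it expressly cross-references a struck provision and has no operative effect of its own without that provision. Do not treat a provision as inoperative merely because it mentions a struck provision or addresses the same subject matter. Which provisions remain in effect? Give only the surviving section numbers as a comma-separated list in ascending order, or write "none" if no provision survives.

3, 5

Article 1 is struck. Article 2 operates only by reference to Article 1, so it falls with Article 1. Article 4 has no operative effect of its own apart from Article 2 and is therefore inoperative. The whole of Article 6 is the default interest on the escalation of the security deposit, defined by reference to Article 2, so Article 6 cannot stand once Article 2 is removed. Under the stated default rule, only provisions that cannot operate independently fall away; the rest are enforced. Article 3 and Article 5 remain in effect.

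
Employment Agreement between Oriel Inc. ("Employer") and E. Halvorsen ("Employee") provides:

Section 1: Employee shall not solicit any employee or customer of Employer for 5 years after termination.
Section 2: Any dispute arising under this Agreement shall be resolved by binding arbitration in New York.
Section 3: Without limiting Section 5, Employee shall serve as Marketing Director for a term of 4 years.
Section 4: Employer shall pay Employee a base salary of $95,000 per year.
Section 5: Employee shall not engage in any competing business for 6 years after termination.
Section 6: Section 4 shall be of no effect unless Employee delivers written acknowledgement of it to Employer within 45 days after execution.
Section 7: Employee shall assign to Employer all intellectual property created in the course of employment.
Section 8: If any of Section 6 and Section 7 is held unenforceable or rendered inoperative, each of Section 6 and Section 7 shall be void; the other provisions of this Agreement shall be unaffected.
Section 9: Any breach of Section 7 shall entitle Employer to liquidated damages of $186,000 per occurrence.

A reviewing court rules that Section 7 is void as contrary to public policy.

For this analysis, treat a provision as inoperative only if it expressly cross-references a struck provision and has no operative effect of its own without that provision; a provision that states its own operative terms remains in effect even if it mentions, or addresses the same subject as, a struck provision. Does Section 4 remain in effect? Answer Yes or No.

Section 7 is struck. The whole of Section 9 is the liquidated-damages amount, defined by reference to Section 7, so Section 9 cannot stand once Section 7 is removed. Section 8 declares Section 6 and Section 7 mutually dependent; since one of them has fallen, all of them are of no effect. That brings down Section 6 as well. The remainder continues in force under Section 8. Section 1, Section 2, Section 3, Section 4, Section 5, and Section 8 remain in effect. Section 4 is among the surviving provisions, so the answer is yes.

Yes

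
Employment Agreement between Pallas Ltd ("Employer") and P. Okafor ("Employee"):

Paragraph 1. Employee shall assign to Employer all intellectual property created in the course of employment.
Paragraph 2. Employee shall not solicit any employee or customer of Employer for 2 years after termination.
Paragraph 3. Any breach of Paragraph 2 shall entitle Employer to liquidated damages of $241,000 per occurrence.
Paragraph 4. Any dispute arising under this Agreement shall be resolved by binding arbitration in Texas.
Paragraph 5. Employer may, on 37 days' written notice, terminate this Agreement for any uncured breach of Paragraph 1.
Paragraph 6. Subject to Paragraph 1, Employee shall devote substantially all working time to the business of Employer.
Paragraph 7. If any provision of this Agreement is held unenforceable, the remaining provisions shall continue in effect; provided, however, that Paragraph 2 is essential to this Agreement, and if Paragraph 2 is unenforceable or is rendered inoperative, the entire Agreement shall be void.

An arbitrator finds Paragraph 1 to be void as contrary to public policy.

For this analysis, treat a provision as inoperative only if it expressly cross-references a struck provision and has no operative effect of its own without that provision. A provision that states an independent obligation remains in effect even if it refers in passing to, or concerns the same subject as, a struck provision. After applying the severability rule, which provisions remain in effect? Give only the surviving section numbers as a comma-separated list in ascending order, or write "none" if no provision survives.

Paragraph 1 is struck. Paragraph 5 merely fixes the termination right for breach of Paragraph 1; with Paragraph 1 gone it has nothing to operate on and falls away. Although Paragraph 6 refers to Paragraph 1, its operative terms do not depend on Paragraph 1, so it remains in effect. Paragraph 7 makes Paragraph 2 an essential term, but Paragraph 2 is unaffected, so the severability proviso in Paragraph 7 preserves the remaining provisions. That leaves Paragraph 2, Paragraph 3, Paragraph 4, Paragraph 6, and Paragraph 7 in effect.

2, 3, 4, 6, 7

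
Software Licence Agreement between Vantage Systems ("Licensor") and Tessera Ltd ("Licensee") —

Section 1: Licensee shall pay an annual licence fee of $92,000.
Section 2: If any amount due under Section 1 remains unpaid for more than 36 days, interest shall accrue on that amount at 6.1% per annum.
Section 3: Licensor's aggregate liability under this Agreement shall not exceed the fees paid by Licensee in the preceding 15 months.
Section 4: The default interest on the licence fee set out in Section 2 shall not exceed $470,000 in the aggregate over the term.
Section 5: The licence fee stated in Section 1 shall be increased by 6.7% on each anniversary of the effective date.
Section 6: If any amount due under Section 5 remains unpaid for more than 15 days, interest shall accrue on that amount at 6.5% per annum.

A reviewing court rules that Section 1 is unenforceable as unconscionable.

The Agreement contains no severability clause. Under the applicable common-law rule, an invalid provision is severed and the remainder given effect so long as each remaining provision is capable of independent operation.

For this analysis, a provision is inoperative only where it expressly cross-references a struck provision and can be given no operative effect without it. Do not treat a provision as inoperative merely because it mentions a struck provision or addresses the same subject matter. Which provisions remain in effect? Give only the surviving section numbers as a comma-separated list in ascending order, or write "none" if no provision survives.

Section 1 is struck. Section 2 has no operative effect of its own apart from Section 1 and is therefore inoperative. Section 5 operates only by reference to Section 1, so it falls with Section 1. Section 4 does nothing except set the aggregate cap on the default interest on the licence fee by reference to Section 2; with Section 2 gone it has no independent effect and is inoperative. Section 6 does nothing except set the default interest on the escalation of the licence fee by reference to Section 5; with Section 5 gone it has no independent effect and is inoperative. With no severability clause, the stated default rule severs what cannot stand and enforces each remaining provision that can operate on its own. Only Section 3 remains in effect.

3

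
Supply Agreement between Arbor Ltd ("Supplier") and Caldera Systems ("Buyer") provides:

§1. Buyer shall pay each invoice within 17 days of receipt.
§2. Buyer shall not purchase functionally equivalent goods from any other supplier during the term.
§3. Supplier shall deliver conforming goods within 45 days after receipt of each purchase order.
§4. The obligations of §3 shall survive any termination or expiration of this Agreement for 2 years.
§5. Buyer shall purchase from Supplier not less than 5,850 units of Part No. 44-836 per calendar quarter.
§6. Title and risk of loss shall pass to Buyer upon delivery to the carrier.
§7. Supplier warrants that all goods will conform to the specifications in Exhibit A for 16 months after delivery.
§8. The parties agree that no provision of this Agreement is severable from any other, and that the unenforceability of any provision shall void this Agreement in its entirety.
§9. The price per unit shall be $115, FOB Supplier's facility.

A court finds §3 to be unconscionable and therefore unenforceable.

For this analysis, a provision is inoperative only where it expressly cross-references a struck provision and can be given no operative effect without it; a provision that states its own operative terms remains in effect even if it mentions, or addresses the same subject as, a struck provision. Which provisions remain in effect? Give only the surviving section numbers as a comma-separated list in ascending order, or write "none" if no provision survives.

§3 is struck. §4 operates only by reference to §3, so it falls with §3. §8 provides that the Agreement is not severable, so the invalidity of any one provision voids the entire Agreement. No provision of the Agreement survives.

none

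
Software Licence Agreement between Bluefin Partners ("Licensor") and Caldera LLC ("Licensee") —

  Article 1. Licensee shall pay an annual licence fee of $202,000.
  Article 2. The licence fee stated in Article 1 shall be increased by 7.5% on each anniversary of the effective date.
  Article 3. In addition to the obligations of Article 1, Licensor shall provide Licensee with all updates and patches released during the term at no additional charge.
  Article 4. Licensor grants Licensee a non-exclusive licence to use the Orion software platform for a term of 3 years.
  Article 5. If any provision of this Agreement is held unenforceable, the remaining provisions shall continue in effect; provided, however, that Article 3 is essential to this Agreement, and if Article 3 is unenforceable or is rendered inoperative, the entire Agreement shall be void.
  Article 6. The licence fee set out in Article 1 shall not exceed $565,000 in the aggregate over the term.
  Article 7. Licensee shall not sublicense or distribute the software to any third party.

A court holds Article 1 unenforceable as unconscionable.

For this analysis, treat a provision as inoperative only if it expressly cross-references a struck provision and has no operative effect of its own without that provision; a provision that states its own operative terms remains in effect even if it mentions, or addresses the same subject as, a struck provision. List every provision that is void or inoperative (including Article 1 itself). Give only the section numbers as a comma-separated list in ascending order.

Article 1 is struck. Article 2 operates only by reference to Article 1, so it falls with Article 1. Article 6 operates only by reference to Article 1, so it falls with Article 1. Although Article 3 refers to Article 1, its operative terms do not depend on Article 1, so it remains in effect. Article 5 makes Article 3 an essential term, but Article 3 is unaffected, so the severability proviso in Article 5 preserves the remaining provisions. The provisions still in force are Article 3, Article 4, Article 5, and Article 7.

1, 2, 6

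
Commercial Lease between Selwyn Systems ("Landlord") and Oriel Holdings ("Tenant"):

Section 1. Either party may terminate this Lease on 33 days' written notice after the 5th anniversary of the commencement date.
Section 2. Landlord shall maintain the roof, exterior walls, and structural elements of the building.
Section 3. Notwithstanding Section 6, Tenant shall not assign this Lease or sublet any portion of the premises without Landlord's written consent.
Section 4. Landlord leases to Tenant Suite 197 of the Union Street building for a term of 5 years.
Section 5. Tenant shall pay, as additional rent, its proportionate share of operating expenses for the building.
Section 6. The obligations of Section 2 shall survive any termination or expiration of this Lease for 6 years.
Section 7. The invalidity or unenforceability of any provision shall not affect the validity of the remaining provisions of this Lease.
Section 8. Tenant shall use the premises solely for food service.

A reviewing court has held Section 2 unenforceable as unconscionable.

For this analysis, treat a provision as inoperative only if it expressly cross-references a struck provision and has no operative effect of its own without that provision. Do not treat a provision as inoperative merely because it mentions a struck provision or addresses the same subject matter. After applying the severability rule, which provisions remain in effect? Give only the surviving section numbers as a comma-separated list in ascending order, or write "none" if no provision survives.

1, 3, 4, 5, 7, 8

Section 2 is struck. Section 6 has no operative effect of its own apart from Section 2 and is therefore inoperative. Section 3 mentions Section 6 but its own obligation stands independently of Section 6, so Section 3 is not affected. Under the severability clause in Section 7, the remaining provisions continue in force. The provisions still in force are Section 1, Section 3, Section 4, Section 5, Section 7, and Section 8.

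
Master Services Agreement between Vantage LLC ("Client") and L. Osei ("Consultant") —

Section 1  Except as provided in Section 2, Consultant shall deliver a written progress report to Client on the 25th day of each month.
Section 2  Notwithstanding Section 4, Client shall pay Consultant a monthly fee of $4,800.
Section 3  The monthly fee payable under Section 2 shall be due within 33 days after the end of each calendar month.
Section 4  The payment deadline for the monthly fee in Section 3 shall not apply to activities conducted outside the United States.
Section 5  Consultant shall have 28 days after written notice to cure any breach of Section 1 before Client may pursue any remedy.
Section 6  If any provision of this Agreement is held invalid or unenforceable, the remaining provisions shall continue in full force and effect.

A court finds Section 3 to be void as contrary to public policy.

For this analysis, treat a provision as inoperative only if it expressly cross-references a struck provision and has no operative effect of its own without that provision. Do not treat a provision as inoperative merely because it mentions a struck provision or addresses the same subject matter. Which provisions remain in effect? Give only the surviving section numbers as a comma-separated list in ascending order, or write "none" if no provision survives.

1, 2, 5, 6

Section 3 is struck. The whole of Section 4 is the carve-out from the payment deadline for the monthly fee, defined by reference to Section 3, so Section 4 cannot stand once Section 3 is removed. Although Section 2 refers to Section 4, its operative terms do not depend on Section 4, so it remains in effect. Section 6 is a severability clause and preserves every provision that can still be given independent effect. Section 1, Section 2, Section 5, and Section 6 remain in effect.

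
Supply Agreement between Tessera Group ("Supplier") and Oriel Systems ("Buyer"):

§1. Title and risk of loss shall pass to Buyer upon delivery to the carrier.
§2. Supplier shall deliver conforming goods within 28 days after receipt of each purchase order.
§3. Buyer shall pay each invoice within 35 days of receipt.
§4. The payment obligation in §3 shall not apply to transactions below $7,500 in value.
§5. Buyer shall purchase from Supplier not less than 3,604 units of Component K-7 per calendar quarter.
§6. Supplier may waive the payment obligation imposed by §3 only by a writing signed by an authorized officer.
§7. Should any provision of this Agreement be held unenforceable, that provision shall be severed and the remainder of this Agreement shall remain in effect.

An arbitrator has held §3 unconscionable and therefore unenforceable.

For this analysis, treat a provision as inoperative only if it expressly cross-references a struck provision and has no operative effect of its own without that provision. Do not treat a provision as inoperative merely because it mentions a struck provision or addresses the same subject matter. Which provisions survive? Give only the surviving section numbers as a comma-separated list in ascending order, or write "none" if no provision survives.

1, 2, 5, 7

§3 is struck. §4 does nothing except set the carve-out from the payment obligation by reference to §3; with §3 gone it has no independent effect and is inoperative. §6 has no operative effect of its own apart from §3 and is therefore inoperative. §7 is a severability clause and preserves every provision that can still be given independent effect. §1, §2, §5, and §7 remain in effect.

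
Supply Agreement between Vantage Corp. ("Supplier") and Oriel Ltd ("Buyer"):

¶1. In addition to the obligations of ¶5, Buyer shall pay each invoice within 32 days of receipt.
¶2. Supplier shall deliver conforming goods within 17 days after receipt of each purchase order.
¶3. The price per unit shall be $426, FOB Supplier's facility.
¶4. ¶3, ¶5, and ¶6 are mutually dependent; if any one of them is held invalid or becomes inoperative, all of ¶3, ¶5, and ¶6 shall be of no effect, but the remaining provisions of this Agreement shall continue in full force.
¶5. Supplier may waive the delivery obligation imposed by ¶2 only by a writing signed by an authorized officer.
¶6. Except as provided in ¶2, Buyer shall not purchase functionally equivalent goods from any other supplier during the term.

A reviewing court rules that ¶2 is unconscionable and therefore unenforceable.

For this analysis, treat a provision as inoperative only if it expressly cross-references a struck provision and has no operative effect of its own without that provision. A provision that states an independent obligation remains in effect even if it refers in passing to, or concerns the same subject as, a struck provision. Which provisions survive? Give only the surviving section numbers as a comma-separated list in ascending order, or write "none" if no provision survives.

1, 4

¶2 is struck. The only function of ¶5 is the waiver condition for ¶2, so it cannot stand once ¶2 is removed. ¶1 mentions ¶5 but its own obligation stands independently of ¶5, so ¶1 is not affected. ¶4 declares ¶3, ¶5, and ¶6 mutually dependent; since one of them has fallen, all of them are of no effect. That brings down ¶3 and ¶6 as well. The remainder continues in force under ¶4. ¶1 and ¶4 remain in effect.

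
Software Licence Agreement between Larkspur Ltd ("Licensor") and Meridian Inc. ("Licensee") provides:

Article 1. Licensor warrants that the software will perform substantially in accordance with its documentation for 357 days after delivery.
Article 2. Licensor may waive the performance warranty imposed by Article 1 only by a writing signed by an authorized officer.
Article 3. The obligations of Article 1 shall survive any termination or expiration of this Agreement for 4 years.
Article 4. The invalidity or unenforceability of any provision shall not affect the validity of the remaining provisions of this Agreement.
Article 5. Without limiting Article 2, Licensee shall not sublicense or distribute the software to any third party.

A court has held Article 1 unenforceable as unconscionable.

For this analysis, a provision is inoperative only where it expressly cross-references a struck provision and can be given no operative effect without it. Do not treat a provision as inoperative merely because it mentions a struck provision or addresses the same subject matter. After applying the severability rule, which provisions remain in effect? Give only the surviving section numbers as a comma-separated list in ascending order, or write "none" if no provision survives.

4, 5

Article 1 is struck. Article 2 merely fixes the waiver condition for Article 1; with Article 1 gone it has nothing to operate on and falls away. Article 3 has no operative effect of its own apart from Article 1 and is therefore inoperative. Article 5 mentions Article 2 but its own obligation stands independently of Article 2, so Article 5 is not affected. Article 4 is a severability clause and preserves every provision that can still be given independent effect. Article 4 and Article 5 remain in effect.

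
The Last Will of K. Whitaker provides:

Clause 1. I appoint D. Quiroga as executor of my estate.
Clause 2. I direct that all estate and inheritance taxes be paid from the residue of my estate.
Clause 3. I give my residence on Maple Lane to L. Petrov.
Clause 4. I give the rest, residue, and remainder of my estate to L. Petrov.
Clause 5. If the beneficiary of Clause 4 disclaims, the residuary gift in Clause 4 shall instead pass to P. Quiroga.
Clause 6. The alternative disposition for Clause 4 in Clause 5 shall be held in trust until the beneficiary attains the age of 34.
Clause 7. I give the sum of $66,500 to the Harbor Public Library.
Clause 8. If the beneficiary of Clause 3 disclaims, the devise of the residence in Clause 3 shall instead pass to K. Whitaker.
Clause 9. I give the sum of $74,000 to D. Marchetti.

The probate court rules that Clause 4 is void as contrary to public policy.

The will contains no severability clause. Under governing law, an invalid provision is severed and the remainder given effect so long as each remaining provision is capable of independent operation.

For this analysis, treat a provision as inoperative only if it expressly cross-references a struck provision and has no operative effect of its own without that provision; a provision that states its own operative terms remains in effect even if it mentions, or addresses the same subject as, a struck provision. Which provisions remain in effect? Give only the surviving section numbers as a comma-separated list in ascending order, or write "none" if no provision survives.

1, 2, 3, 7, 8, 9

Clause 4 is struck. Clause 5 merely fixes the alternative disposition for Clause 4; with Clause 4 gone it has nothing to operate on and falls away. Clause 6 merely fixes the trust for Clause 5; with Clause 5 gone it has nothing to operate on and falls away. With no severability clause, the stated default rule severs what cannot stand and enforces each remaining provision that can operate on its own. The provisions still in force are Clause 1, Clause 2, Clause 3, Clause 7, Clause 8, and Clause 9.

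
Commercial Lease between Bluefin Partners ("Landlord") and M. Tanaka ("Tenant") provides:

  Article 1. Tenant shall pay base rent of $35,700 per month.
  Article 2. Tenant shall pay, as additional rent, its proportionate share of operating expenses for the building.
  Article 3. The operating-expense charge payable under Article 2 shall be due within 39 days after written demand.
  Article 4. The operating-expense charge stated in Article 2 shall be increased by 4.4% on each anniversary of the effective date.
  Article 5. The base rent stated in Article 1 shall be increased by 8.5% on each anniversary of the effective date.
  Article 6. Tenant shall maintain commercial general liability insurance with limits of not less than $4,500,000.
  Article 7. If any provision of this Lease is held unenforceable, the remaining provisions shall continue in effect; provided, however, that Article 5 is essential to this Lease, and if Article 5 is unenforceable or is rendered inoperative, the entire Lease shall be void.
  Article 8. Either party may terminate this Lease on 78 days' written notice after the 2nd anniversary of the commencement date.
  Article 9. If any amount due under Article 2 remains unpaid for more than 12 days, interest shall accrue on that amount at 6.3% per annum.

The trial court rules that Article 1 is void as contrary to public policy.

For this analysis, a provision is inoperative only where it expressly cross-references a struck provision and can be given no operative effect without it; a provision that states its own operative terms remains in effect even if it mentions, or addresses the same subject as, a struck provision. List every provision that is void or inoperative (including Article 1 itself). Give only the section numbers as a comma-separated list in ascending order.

Article 1 is struck. Article 5 does nothing except set the escalation of the base rent by reference to Article 1; with Article 1 gone it has no independent effect and is inoperative. Article 7 makes Article 5 an essential term, and Article 5 has been rendered inoperative by the cascade; under Article 7, the entire Lease is therefore void. No provision of the Lease survives.

1, 2, 3, 4, 5, 6, 7, 8, 9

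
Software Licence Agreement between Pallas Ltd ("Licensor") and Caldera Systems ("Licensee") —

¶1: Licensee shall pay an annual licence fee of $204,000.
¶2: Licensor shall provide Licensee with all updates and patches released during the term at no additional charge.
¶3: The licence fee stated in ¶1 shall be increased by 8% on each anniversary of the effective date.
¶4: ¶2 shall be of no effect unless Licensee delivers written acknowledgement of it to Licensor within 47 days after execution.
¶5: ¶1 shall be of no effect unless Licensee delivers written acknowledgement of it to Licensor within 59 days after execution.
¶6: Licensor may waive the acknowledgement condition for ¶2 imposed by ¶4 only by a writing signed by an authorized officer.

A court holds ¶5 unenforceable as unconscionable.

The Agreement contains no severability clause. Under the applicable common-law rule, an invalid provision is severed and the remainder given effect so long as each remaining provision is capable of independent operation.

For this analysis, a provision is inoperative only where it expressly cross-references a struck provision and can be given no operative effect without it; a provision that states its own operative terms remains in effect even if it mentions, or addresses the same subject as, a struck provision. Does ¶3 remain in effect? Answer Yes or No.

Yes

¶5 is struck. No other provision's operative terms depend on ¶5. Under the stated default rule, only provisions that cannot operate independently fall away; the rest are enforced. ¶1, ¶2, ¶3, ¶4, and ¶6 remain in effect. ¶3 is among the surviving provisions, so the answer is yes.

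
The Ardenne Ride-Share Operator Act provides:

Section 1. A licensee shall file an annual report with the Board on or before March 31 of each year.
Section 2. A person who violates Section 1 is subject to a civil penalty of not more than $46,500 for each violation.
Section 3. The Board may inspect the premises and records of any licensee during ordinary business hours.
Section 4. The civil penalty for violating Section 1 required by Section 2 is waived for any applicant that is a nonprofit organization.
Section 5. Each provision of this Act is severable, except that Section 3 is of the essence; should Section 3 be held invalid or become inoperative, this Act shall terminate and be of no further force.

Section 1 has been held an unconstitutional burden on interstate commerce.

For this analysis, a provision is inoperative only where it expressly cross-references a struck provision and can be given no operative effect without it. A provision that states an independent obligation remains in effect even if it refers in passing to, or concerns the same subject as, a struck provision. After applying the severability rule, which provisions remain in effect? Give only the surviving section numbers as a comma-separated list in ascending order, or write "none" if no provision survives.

Section 1 is struck. The only function of Section 2 is the civil penalty for violating Section 1, so it cannot stand once Section 1 is removed. The whole of Section 4 is the nonprofit waiver of the civil penalty for violating Section 1, defined by reference to Section 2, so Section 4 cannot stand once Section 2 is removed. Section 5 makes Section 3 an essential term, but Section 3 is unaffected, so the severability proviso in Section 5 preserves the remaining provisions. That leaves Section 3 and Section 5 in effect.

3, 5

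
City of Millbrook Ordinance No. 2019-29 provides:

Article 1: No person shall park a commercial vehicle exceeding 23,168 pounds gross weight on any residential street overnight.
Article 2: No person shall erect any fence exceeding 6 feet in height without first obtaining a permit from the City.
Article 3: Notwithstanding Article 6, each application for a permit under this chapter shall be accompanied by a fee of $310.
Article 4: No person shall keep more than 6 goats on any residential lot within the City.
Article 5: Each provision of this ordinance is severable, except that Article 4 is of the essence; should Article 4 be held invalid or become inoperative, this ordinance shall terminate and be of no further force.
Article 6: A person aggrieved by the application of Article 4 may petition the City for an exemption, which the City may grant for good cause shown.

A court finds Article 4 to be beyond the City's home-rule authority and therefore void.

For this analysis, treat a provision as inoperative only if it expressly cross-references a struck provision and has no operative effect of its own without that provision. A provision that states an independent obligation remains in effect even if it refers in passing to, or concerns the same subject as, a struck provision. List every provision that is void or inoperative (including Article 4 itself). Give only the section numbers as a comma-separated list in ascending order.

Article 4 is struck. Article 6 operates only by reference to Article 4, so it falls with Article 4. Article 5 makes Article 4 an essential term, and Article 4 is the provision held invalid; under Article 5, the entire ordinance is therefore void. No provision of the ordinance survives.

1, 2, 3, 4, 5, 6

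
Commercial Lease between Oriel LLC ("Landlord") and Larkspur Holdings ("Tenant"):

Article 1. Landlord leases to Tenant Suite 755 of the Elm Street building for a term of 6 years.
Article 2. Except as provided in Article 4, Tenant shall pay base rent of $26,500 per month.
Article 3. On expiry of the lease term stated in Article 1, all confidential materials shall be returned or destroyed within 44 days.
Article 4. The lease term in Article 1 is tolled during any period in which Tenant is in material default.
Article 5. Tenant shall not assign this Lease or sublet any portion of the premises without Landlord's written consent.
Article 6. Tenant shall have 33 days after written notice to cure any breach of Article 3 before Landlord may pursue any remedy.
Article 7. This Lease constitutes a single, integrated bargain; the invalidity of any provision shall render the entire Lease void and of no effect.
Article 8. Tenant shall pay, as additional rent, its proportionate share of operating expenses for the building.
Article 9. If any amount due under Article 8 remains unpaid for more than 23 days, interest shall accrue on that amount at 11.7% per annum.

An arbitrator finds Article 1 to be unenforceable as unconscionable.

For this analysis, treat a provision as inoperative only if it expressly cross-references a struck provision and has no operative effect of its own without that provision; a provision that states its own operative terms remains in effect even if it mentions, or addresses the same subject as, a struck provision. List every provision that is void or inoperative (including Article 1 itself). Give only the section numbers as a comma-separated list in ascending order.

1, 2, 3, 4, 5, 6, 7, 8, 9

Article 1 is struck. Article 3 merely fixes the return obligation tied to Article 1; with Article 1 gone it has nothing to operate on and falls away. Article 4 has no operative effect of its own apart from Article 1 and is therefore inoperative. The only function of Article 6 is the cure period for breach of Article 3, so it cannot stand once Article 3 is removed. Article 7 provides that the Lease is not severable, so the invalidity of any one provision voids the entire Lease. No provision of the Lease survives.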